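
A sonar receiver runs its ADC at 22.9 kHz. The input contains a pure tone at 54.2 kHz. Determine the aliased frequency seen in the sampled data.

54.2 kHz mod fs = 8.4 kHz.
8.4 kHz ≤ fs/2 = 11.45 kHz, appears at 8.4 kHz.

8.4 kHz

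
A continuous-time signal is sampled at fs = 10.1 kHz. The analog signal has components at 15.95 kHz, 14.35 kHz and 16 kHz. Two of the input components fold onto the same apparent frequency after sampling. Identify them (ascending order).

14.35 kHz, 15.95 kHz

fs/2 = 5.05 kHz.
15.95 kHz mod fs = 5.85 kHz.
5.85 kHz > fs/2 = 5.05 kHz, folds to fs − 5.85 kHz = 4.25 kHz.
14.35 kHz mod fs = 4.25 kHz.
4.25 kHz ≤ fs/2 = 5.05 kHz, appears at 4.25 kHz.
16 kHz mod fs = 5.9 kHz.
5.9 kHz > fs/2 = 5.05 kHz, folds to fs − 5.9 kHz = 4.2 kHz.
14.35 kHz and 15.95 kHz both map to 4.25 kHz.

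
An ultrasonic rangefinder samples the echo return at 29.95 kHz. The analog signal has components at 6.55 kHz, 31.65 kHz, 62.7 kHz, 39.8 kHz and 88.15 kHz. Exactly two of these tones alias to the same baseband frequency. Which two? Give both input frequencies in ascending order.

31.65 kHz, 88.15 kHz

fs/2 = 14.975 kHz.
6.55 kHz ≤ fs/2 = 14.975 kHz, passes unchanged.
31.65 kHz mod fs = 1.7 kHz.
1.7 kHz ≤ fs/2 = 14.975 kHz, appears at 1.7 kHz.
62.7 kHz mod fs = 2.8 kHz.
2.8 kHz ≤ fs/2 = 14.975 kHz, appears at 2.8 kHz.
39.8 kHz mod fs = 9.85 kHz.
9.85 kHz ≤ fs/2 = 14.975 kHz, appears at 9.85 kHz.
88.15 kHz mod fs = 28.25 kHz.
28.25 kHz > fs/2 = 14.975 kHz, folds to fs − 28.25 kHz = 1.7 kHz.
31.65 kHz and 88.15 kHz both map to 1.7 kHz.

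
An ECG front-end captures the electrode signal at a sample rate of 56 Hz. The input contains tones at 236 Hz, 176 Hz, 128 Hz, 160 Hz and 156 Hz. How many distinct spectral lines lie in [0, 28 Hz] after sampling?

fs/2 = 28 Hz.
236 Hz mod fs = 12 Hz.
12 Hz ≤ fs/2 = 28 Hz, appears at 12 Hz.
176 Hz mod fs = 8 Hz.
8 Hz ≤ fs/2 = 28 Hz, appears at 8 Hz.
128 Hz mod fs = 16 Hz.
16 Hz ≤ fs/2 = 28 Hz, appears at 16 Hz.
160 Hz mod fs = 48 Hz.
48 Hz > fs/2 = 28 Hz, folds to fs − 48 Hz = 8 Hz.
156 Hz mod fs = 44 Hz.
44 Hz > fs/2 = 28 Hz, folds to fs − 44 Hz = 12 Hz.
Distinct values: {8 Hz, 12 Hz, 16 Hz} → 3.

3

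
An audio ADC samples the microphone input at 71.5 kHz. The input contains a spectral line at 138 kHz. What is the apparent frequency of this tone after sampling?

5 kHz

138 kHz mod fs = 66.5 kHz.
66.5 kHz > fs/2 = 35.75 kHz, folds to fs − 66.5 kHz = 5 kHz.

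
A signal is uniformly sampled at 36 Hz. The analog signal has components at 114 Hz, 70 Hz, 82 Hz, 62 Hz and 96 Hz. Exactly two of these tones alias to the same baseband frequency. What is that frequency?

fs/2 = 18 Hz.
114 Hz mod fs = 6 Hz.
6 Hz ≤ fs/2 = 18 Hz, appears at 6 Hz.
70 Hz mod fs = 34 Hz.
34 Hz > fs/2 = 18 Hz, folds to fs − 34 Hz = 2 Hz.
82 Hz mod fs = 10 Hz.
10 Hz ≤ fs/2 = 18 Hz, appears at 10 Hz.
62 Hz mod fs = 26 Hz.
26 Hz > fs/2 = 18 Hz, folds to fs − 26 Hz = 10 Hz.
96 Hz mod fs = 24 Hz.
24 Hz > fs/2 = 18 Hz, folds to fs − 24 Hz = 12 Hz.
62 Hz and 82 Hz both map to 10 Hz.

10 Hz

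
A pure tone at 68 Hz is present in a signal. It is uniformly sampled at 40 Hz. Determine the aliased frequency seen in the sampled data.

12 Hz

68 Hz mod fs = 28 Hz.
28 Hz > fs/2 = 20 Hz, folds to fs − 28 Hz = 12 Hz.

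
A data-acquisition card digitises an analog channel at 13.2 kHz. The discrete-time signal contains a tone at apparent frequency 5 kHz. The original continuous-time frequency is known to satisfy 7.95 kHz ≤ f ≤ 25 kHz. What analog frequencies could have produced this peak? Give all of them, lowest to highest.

8.2 kHz, 18.2 kHz, 21.4 kHz

Frequencies that alias to 5 kHz are k·fs ± 5 kHz for integer k ≥ 0.
k=0: 5 kHz.
k=1: 8.2 kHz, 18.2 kHz.
k=2: 21.4 kHz, 31.4 kHz.
k=3: 34.6 kHz, 44.6 kHz.
Within [7.95 kHz, 25 kHz]: 8.2 kHz, 18.2 kHz, 21.4 kHz.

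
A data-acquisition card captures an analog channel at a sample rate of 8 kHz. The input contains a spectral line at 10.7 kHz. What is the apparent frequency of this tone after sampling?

2.7 kHz

10.7 kHz mod fs = 2.7 kHz.
2.7 kHz ≤ fs/2 = 4 kHz, appears at 2.7 kHz.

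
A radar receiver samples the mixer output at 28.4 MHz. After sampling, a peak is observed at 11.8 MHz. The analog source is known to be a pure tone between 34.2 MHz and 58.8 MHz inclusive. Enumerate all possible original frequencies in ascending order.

40.2 MHz, 45 MHz

Frequencies that alias to 11.8 MHz are k·fs ± 11.8 MHz for integer k ≥ 0.
k=0: 11.8 MHz.
k=1: 16.6 MHz, 40.2 MHz.
k=2: 45 MHz, 68.6 MHz.
k=3: 73.4 MHz, 97 MHz.
Within [34.2 MHz, 58.8 MHz]: 40.2 MHz, 45 MHz.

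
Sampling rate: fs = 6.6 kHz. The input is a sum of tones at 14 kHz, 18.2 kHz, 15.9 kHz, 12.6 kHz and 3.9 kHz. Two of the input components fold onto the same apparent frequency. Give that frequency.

fs/2 = 3.3 kHz.
14 kHz mod fs = 0.8 kHz.
0.8 kHz ≤ fs/2 = 3.3 kHz, appears at 0.8 kHz.
18.2 kHz mod fs = 5 kHz.
5 kHz > fs/2 = 3.3 kHz, folds to fs − 5 kHz = 1.6 kHz.
15.9 kHz mod fs = 2.7 kHz.
2.7 kHz ≤ fs/2 = 3.3 kHz, appears at 2.7 kHz.
12.6 kHz mod fs = 6 kHz.
6 kHz > fs/2 = 3.3 kHz, folds to fs − 6 kHz = 0.6 kHz.
3.9 kHz > fs/2 = 3.3 kHz, folds to fs − 3.9 kHz = 2.7 kHz.
3.9 kHz and 15.9 kHz both map to 2.7 kHz.

2.7 kHz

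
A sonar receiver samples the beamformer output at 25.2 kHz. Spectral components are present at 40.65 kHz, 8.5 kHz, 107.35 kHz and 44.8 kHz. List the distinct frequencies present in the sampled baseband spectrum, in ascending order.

5.6 kHz, 6.55 kHz, 8.5 kHz, 9.75 kHz

fs/2 = 12.6 kHz.
40.65 kHz mod fs = 15.45 kHz.
15.45 kHz > fs/2 = 12.6 kHz, folds to fs − 15.45 kHz = 9.75 kHz.
8.5 kHz ≤ fs/2 = 12.6 kHz, passes unchanged.
107.35 kHz mod fs = 6.55 kHz.
6.55 kHz ≤ fs/2 = 12.6 kHz, appears at 6.55 kHz.
44.8 kHz mod fs = 19.6 kHz.
19.6 kHz > fs/2 = 12.6 kHz, folds to fs − 19.6 kHz = 5.6 kHz.
Distinct values: {5.6 kHz, 6.55 kHz, 8.5 kHz, 9.75 kHz}.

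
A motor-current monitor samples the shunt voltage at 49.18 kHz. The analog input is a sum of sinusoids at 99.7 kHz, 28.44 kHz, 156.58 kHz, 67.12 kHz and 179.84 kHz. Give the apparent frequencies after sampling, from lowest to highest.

fs/2 = 24.59 kHz.
99.7 kHz mod fs = 1.34 kHz.
1.34 kHz ≤ fs/2 = 24.59 kHz, appears at 1.34 kHz.
28.44 kHz > fs/2 = 24.59 kHz, folds to fs − 28.44 kHz = 20.74 kHz.
156.58 kHz mod fs = 9.04 kHz.
9.04 kHz ≤ fs/2 = 24.59 kHz, appears at 9.04 kHz.
67.12 kHz mod fs = 17.94 kHz.
17.94 kHz ≤ fs/2 = 24.59 kHz, appears at 17.94 kHz.
179.84 kHz mod fs = 32.3 kHz.
32.3 kHz > fs/2 = 24.59 kHz, folds to fs − 32.3 kHz = 16.88 kHz.
Distinct values: {1.34 kHz, 9.04 kHz, 16.88 kHz, 17.94 kHz, 20.74 kHz}.

1.34 kHz, 9.04 kHz, 16.88 kHz, 17.94 kHz, 20.74 kHz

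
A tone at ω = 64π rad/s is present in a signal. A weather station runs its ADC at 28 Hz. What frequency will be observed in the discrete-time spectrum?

ω = 64π rad/s → f = ω/(2π) = 32 Hz.
32 Hz mod fs = 4 Hz.
4 Hz ≤ fs/2 = 14 Hz, appears at 4 Hz.

4 Hz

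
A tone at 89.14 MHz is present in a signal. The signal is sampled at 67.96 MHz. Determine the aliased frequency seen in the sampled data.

21.18 MHz

89.14 MHz mod fs = 21.18 MHz.
21.18 MHz ≤ fs/2 = 33.98 MHz, appears at 21.18 MHz.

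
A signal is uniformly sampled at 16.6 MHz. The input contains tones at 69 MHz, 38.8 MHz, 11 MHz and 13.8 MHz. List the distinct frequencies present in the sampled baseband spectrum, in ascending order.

2.6 MHz, 2.8 MHz, 5.6 MHz

fs/2 = 8.3 MHz.
69 MHz mod fs = 2.6 MHz.
2.6 MHz ≤ fs/2 = 8.3 MHz, appears at 2.6 MHz.
38.8 MHz mod fs = 5.6 MHz.
5.6 MHz ≤ fs/2 = 8.3 MHz, appears at 5.6 MHz.
11 MHz > fs/2 = 8.3 MHz, folds to fs − 11 MHz = 5.6 MHz.
13.8 MHz > fs/2 = 8.3 MHz, folds to fs − 13.8 MHz = 2.8 MHz.
Distinct values: {2.6 MHz, 2.8 MHz, 5.6 MHz}.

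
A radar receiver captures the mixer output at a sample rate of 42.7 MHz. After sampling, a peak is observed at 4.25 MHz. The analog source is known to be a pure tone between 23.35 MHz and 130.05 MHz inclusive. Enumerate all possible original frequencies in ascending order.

38.45 MHz, 46.95 MHz, 81.15 MHz, 89.65 MHz, 123.85 MHz

Frequencies that alias to 4.25 MHz are k·fs ± 4.25 MHz for integer k ≥ 0.
k=0: 4.25 MHz.
k=1: 38.45 MHz, 46.95 MHz.
k=2: 81.15 MHz, 89.65 MHz.
k=3: 123.85 MHz, 132.35 MHz.
k=4: 166.55 MHz, 175.05 MHz.
Within [23.35 MHz, 130.05 MHz]: 38.45 MHz, 46.95 MHz, 81.15 MHz, 89.65 MHz, 123.85 MHz.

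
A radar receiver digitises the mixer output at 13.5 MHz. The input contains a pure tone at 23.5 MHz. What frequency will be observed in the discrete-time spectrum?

3.5 MHz

23.5 MHz mod fs = 10 MHz.
10 MHz > fs/2 = 6.75 MHz, folds to fs − 10 MHz = 3.5 MHz.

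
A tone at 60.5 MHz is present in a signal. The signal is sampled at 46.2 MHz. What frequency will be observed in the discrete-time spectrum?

60.5 MHz mod fs = 14.3 MHz.
14.3 MHz ≤ fs/2 = 23.1 MHz, appears at 14.3 MHz.

14.3 MHz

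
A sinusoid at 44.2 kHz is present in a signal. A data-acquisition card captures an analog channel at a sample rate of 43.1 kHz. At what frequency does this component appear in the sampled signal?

44.2 kHz mod fs = 1.1 kHz.
1.1 kHz ≤ fs/2 = 21.55 kHz, appears at 1.1 kHz.

1.1 kHz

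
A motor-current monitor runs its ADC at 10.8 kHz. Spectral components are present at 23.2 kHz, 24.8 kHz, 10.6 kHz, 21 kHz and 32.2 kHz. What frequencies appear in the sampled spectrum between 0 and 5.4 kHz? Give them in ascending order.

0.2 kHz, 0.6 kHz, 1.6 kHz, 3.2 kHz

fs/2 = 5.4 kHz.
23.2 kHz mod fs = 1.6 kHz.
1.6 kHz ≤ fs/2 = 5.4 kHz, appears at 1.6 kHz.
24.8 kHz mod fs = 3.2 kHz.
3.2 kHz ≤ fs/2 = 5.4 kHz, appears at 3.2 kHz.
10.6 kHz > fs/2 = 5.4 kHz, folds to fs − 10.6 kHz = 0.2 kHz.
21 kHz mod fs = 10.2 kHz.
10.2 kHz > fs/2 = 5.4 kHz, folds to fs − 10.2 kHz = 0.6 kHz.
32.2 kHz mod fs = 10.6 kHz.
10.6 kHz > fs/2 = 5.4 kHz, folds to fs − 10.6 kHz = 0.2 kHz.
Distinct values: {0.2 kHz, 0.6 kHz, 1.6 kHz, 3.2 kHz}.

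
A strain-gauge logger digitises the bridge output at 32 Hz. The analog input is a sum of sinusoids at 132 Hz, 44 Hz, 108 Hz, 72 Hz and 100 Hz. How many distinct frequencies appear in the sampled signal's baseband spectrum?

fs/2 = 16 Hz.
132 Hz mod fs = 4 Hz.
4 Hz ≤ fs/2 = 16 Hz, appears at 4 Hz.
44 Hz mod fs = 12 Hz.
12 Hz ≤ fs/2 = 16 Hz, appears at 12 Hz.
108 Hz mod fs = 12 Hz.
12 Hz ≤ fs/2 = 16 Hz, appears at 12 Hz.
72 Hz mod fs = 8 Hz.
8 Hz ≤ fs/2 = 16 Hz, appears at 8 Hz.
100 Hz mod fs = 4 Hz.
4 Hz ≤ fs/2 = 16 Hz, appears at 4 Hz.
Distinct values: {4 Hz, 8 Hz, 12 Hz} → 3.

3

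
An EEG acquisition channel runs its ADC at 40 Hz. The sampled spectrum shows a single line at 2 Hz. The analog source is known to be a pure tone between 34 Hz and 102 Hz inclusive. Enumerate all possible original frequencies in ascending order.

Frequencies that alias to 2 Hz are k·fs ± 2 Hz for integer k ≥ 0.
k=0: 2 Hz.
k=1: 38 Hz, 42 Hz.
k=2: 78 Hz, 82 Hz.
k=3: 118 Hz, 122 Hz.
Within [34 Hz, 102 Hz]: 38 Hz, 42 Hz, 78 Hz, 82 Hz.

38 Hz, 42 Hz, 78 Hz, 82 Hz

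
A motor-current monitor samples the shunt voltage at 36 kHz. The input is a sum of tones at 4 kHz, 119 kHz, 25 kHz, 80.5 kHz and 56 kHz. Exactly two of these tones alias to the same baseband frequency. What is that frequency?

fs/2 = 18 kHz.
4 kHz ≤ fs/2 = 18 kHz, passes unchanged.
119 kHz mod fs = 11 kHz.
11 kHz ≤ fs/2 = 18 kHz, appears at 11 kHz.
25 kHz > fs/2 = 18 kHz, folds to fs − 25 kHz = 11 kHz.
80.5 kHz mod fs = 8.5 kHz.
8.5 kHz ≤ fs/2 = 18 kHz, appears at 8.5 kHz.
56 kHz mod fs = 20 kHz.
20 kHz > fs/2 = 18 kHz, folds to fs − 20 kHz = 16 kHz.
25 kHz and 119 kHz both map to 11 kHz.

11 kHz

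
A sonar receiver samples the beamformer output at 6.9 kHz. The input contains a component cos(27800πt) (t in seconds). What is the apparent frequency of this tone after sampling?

ω = 27800π rad/s → f = ω/(2π) = 13900 Hz = 13.9 kHz.
13.9 kHz mod fs = 0.1 kHz.
0.1 kHz ≤ fs/2 = 3.45 kHz, appears at 0.1 kHz.

0.1 kHz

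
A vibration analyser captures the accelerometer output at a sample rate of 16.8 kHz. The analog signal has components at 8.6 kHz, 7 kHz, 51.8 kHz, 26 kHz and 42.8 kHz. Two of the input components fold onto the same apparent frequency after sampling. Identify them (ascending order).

fs/2 = 8.4 kHz.
8.6 kHz > fs/2 = 8.4 kHz, folds to fs − 8.6 kHz = 8.2 kHz.
7 kHz ≤ fs/2 = 8.4 kHz, passes unchanged.
51.8 kHz mod fs = 1.4 kHz.
1.4 kHz ≤ fs/2 = 8.4 kHz, appears at 1.4 kHz.
26 kHz mod fs = 9.2 kHz.
9.2 kHz > fs/2 = 8.4 kHz, folds to fs − 9.2 kHz = 7.6 kHz.
42.8 kHz mod fs = 9.2 kHz.
9.2 kHz > fs/2 = 8.4 kHz, folds to fs − 9.2 kHz = 7.6 kHz.
26 kHz and 42.8 kHz both map to 7.6 kHz.

26 kHz, 42.8 kHz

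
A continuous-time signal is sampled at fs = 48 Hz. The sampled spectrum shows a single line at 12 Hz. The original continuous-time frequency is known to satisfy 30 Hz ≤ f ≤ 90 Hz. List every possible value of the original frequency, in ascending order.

Frequencies that alias to 12 Hz are k·fs ± 12 Hz for integer k ≥ 0.
k=0: 12 Hz.
k=1: 36 Hz, 60 Hz.
k=2: 84 Hz, 108 Hz.
k=3: 132 Hz, 156 Hz.
Within [30 Hz, 90 Hz]: 36 Hz, 60 Hz, 84 Hz.

36 Hz, 60 Hz, 84 Hz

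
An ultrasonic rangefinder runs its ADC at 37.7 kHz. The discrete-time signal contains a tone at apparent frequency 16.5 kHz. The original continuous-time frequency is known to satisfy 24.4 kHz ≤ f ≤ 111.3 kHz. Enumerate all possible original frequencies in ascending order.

Frequencies that alias to 16.5 kHz are k·fs ± 16.5 kHz for integer k ≥ 0.
k=0: 16.5 kHz.
k=1: 21.2 kHz, 54.2 kHz.
k=2: 58.9 kHz, 91.9 kHz.
k=3: 96.6 kHz, 129.6 kHz.
k=4: 134.3 kHz, 167.3 kHz.
Within [24.4 kHz, 111.3 kHz]: 54.2 kHz, 58.9 kHz, 91.9 kHz, 96.6 kHz.

54.2 kHz, 58.9 kHz, 91.9 kHz, 96.6 kHz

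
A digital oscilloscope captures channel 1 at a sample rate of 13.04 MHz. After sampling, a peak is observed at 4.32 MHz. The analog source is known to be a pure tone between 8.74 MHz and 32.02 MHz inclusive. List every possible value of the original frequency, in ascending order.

Frequencies that alias to 4.32 MHz are k·fs ± 4.32 MHz for integer k ≥ 0.
k=0: 4.32 MHz.
k=1: 8.72 MHz, 17.36 MHz.
k=2: 21.76 MHz, 30.4 MHz.
k=3: 34.8 MHz, 43.44 MHz.
Within [8.74 MHz, 32.02 MHz]: 17.36 MHz, 21.76 MHz, 30.4 MHz.

17.36 MHz, 21.76 MHz, 30.4 MHz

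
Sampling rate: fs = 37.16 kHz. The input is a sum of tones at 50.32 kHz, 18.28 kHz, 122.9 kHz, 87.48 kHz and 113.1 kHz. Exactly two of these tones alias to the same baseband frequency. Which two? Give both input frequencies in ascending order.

fs/2 = 18.58 kHz.
50.32 kHz mod fs = 13.16 kHz.
13.16 kHz ≤ fs/2 = 18.58 kHz, appears at 13.16 kHz.
18.28 kHz ≤ fs/2 = 18.58 kHz, passes unchanged.
122.9 kHz mod fs = 11.42 kHz.
11.42 kHz ≤ fs/2 = 18.58 kHz, appears at 11.42 kHz.
87.48 kHz mod fs = 13.16 kHz.
13.16 kHz ≤ fs/2 = 18.58 kHz, appears at 13.16 kHz.
113.1 kHz mod fs = 1.62 kHz.
1.62 kHz ≤ fs/2 = 18.58 kHz, appears at 1.62 kHz.
50.32 kHz and 87.48 kHz both map to 13.16 kHz.

50.32 kHz, 87.48 kHz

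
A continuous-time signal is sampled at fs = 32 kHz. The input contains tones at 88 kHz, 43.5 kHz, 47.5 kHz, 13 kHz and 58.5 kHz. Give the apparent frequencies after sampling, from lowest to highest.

fs/2 = 16 kHz.
88 kHz mod fs = 24 kHz.
24 kHz > fs/2 = 16 kHz, folds to fs − 24 kHz = 8 kHz.
43.5 kHz mod fs = 11.5 kHz.
11.5 kHz ≤ fs/2 = 16 kHz, appears at 11.5 kHz.
47.5 kHz mod fs = 15.5 kHz.
15.5 kHz ≤ fs/2 = 16 kHz, appears at 15.5 kHz.
13 kHz ≤ fs/2 = 16 kHz, passes unchanged.
58.5 kHz mod fs = 26.5 kHz.
26.5 kHz > fs/2 = 16 kHz, folds to fs − 26.5 kHz = 5.5 kHz.
Distinct values: {5.5 kHz, 8 kHz, 11.5 kHz, 13 kHz, 15.5 kHz}.

5.5 kHz, 8 kHz, 11.5 kHz, 13 kHz, 15.5 kHz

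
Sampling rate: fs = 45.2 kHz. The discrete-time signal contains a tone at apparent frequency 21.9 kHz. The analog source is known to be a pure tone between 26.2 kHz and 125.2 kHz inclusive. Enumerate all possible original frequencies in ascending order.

67.1 kHz, 68.5 kHz, 112.3 kHz, 113.7 kHz

Frequencies that alias to 21.9 kHz are k·fs ± 21.9 kHz for integer k ≥ 0.
k=0: 21.9 kHz.
k=1: 23.3 kHz, 67.1 kHz.
k=2: 68.5 kHz, 112.3 kHz.
k=3: 113.7 kHz, 157.5 kHz.
k=4: 158.9 kHz, 202.7 kHz.
Within [26.2 kHz, 125.2 kHz]: 67.1 kHz, 68.5 kHz, 112.3 kHz, 113.7 kHz.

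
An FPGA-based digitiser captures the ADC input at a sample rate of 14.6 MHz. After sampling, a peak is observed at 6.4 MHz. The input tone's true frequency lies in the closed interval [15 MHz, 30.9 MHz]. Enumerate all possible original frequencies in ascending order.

21 MHz, 22.8 MHz

Frequencies that alias to 6.4 MHz are k·fs ± 6.4 MHz for integer k ≥ 0.
k=0: 6.4 MHz.
k=1: 8.2 MHz, 21 MHz.
k=2: 22.8 MHz, 35.6 MHz.
k=3: 37.4 MHz, 50.2 MHz.
Within [15 MHz, 30.9 MHz]: 21 MHz, 22.8 MHz.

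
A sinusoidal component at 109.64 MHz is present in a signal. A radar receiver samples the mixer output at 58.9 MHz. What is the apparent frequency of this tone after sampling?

8.16 MHz

109.64 MHz mod fs = 50.74 MHz.
50.74 MHz > fs/2 = 29.45 MHz, folds to fs − 50.74 MHz = 8.16 MHz.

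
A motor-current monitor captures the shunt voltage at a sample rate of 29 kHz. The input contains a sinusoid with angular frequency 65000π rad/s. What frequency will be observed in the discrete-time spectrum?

3.5 kHz

ω = 65000π rad/s → f = ω/(2π) = 32500 Hz = 32.5 kHz.
32.5 kHz mod fs = 3.5 kHz.
3.5 kHz ≤ fs/2 = 14.5 kHz, appears at 3.5 kHz.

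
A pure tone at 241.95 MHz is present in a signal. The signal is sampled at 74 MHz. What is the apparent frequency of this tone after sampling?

241.95 MHz mod fs = 19.95 MHz.
19.95 MHz ≤ fs/2 = 37 MHz, appears at 19.95 MHz.

19.95 MHz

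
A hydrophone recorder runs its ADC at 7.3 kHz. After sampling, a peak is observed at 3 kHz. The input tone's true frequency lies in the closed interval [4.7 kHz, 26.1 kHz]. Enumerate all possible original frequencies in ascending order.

Frequencies that alias to 3 kHz are k·fs ± 3 kHz for integer k ≥ 0.
k=0: 3 kHz.
k=1: 4.3 kHz, 10.3 kHz.
k=2: 11.6 kHz, 17.6 kHz.
k=3: 18.9 kHz, 24.9 kHz.
k=4: 26.2 kHz, 32.2 kHz.
Within [4.7 kHz, 26.1 kHz]: 10.3 kHz, 11.6 kHz, 17.6 kHz, 18.9 kHz, 24.9 kHz.

10.3 kHz, 11.6 kHz, 17.6 kHz, 18.9 kHz, 24.9 kHz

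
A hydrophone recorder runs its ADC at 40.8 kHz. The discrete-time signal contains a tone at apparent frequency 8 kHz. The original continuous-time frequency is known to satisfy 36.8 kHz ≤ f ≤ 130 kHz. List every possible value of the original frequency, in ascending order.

48.8 kHz, 73.6 kHz, 89.6 kHz, 114.4 kHz

Frequencies that alias to 8 kHz are k·fs ± 8 kHz for integer k ≥ 0.
k=0: 8 kHz.
k=1: 32.8 kHz, 48.8 kHz.
k=2: 73.6 kHz, 89.6 kHz.
k=3: 114.4 kHz, 130.4 kHz.
k=4: 155.2 kHz, 171.2 kHz.
Within [36.8 kHz, 130 kHz]: 48.8 kHz, 73.6 kHz, 89.6 kHz, 114.4 kHz.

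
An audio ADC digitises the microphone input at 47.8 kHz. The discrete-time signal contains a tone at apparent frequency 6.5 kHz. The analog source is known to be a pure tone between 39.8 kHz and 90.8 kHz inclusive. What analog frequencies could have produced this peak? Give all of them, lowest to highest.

41.3 kHz, 54.3 kHz, 89.1 kHz

Frequencies that alias to 6.5 kHz are k·fs ± 6.5 kHz for integer k ≥ 0.
k=0: 6.5 kHz.
k=1: 41.3 kHz, 54.3 kHz.
k=2: 89.1 kHz, 102.1 kHz.
k=3: 136.9 kHz, 149.9 kHz.
Within [39.8 kHz, 90.8 kHz]: 41.3 kHz, 54.3 kHz, 89.1 kHz.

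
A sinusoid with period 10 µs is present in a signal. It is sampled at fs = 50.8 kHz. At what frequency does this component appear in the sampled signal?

1.6 kHz

T = 10 µs → f = 1/T = 100 kHz.
100 kHz mod fs = 49.2 kHz.
49.2 kHz > fs/2 = 25.4 kHz, folds to fs − 49.2 kHz = 1.6 kHz.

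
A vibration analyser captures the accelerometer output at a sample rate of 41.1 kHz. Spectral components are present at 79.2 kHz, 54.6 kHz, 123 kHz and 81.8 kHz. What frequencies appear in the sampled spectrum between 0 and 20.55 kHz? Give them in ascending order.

fs/2 = 20.55 kHz.
79.2 kHz mod fs = 38.1 kHz.
38.1 kHz > fs/2 = 20.55 kHz, folds to fs − 38.1 kHz = 3 kHz.
54.6 kHz mod fs = 13.5 kHz.
13.5 kHz ≤ fs/2 = 20.55 kHz, appears at 13.5 kHz.
123 kHz mod fs = 40.8 kHz.
40.8 kHz > fs/2 = 20.55 kHz, folds to fs − 40.8 kHz = 0.3 kHz.
81.8 kHz mod fs = 40.7 kHz.
40.7 kHz > fs/2 = 20.55 kHz, folds to fs − 40.7 kHz = 0.4 kHz.
Distinct values: {0.3 kHz, 0.4 kHz, 3 kHz, 13.5 kHz}.

0.3 kHz, 0.4 kHz, 3 kHz, 13.5 kHz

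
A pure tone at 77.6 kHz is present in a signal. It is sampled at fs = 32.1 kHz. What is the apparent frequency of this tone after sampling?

77.6 kHz mod fs = 13.4 kHz.
13.4 kHz ≤ fs/2 = 16.05 kHz, appears at 13.4 kHz.

13.4 kHz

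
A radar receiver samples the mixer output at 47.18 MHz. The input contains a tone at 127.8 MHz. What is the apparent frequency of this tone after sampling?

127.8 MHz mod fs = 33.44 MHz.
33.44 MHz > fs/2 = 23.59 MHz, folds to fs − 33.44 MHz = 13.74 MHz.

13.74 MHz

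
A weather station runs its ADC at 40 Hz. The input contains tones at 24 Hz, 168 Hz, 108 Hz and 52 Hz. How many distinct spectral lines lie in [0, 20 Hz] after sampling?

3

fs/2 = 20 Hz.
24 Hz > fs/2 = 20 Hz, folds to fs − 24 Hz = 16 Hz.
168 Hz mod fs = 8 Hz.
8 Hz ≤ fs/2 = 20 Hz, appears at 8 Hz.
108 Hz mod fs = 28 Hz.
28 Hz > fs/2 = 20 Hz, folds to fs − 28 Hz = 12 Hz.
52 Hz mod fs = 12 Hz.
12 Hz ≤ fs/2 = 20 Hz, appears at 12 Hz.
Distinct values: {8 Hz, 12 Hz, 16 Hz} → 3.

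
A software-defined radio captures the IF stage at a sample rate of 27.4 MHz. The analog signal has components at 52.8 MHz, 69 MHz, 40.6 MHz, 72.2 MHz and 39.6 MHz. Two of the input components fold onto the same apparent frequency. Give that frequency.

13.2 MHz

fs/2 = 13.7 MHz.
52.8 MHz mod fs = 25.4 MHz.
25.4 MHz > fs/2 = 13.7 MHz, folds to fs − 25.4 MHz = 2 MHz.
69 MHz mod fs = 14.2 MHz.
14.2 MHz > fs/2 = 13.7 MHz, folds to fs − 14.2 MHz = 13.2 MHz.
40.6 MHz mod fs = 13.2 MHz.
13.2 MHz ≤ fs/2 = 13.7 MHz, appears at 13.2 MHz.
72.2 MHz mod fs = 17.4 MHz.
17.4 MHz > fs/2 = 13.7 MHz, folds to fs − 17.4 MHz = 10 MHz.
39.6 MHz mod fs = 12.2 MHz.
12.2 MHz ≤ fs/2 = 13.7 MHz, appears at 12.2 MHz.
40.6 MHz and 69 MHz both map to 13.2 MHz.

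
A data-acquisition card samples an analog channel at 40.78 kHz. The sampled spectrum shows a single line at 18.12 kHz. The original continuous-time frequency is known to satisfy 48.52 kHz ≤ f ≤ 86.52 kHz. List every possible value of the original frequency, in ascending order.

58.9 kHz, 63.44 kHz

Frequencies that alias to 18.12 kHz are k·fs ± 18.12 kHz for integer k ≥ 0.
k=0: 18.12 kHz.
k=1: 22.66 kHz, 58.9 kHz.
k=2: 63.44 kHz, 99.68 kHz.
k=3: 104.22 kHz, 140.46 kHz.
Within [48.52 kHz, 86.52 kHz]: 58.9 kHz, 63.44 kHz.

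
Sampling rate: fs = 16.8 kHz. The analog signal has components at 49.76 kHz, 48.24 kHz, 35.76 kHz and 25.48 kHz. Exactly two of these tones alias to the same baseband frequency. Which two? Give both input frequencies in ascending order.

35.76 kHz, 48.24 kHz

fs/2 = 8.4 kHz.
49.76 kHz mod fs = 16.16 kHz.
16.16 kHz > fs/2 = 8.4 kHz, folds to fs − 16.16 kHz = 0.64 kHz.
48.24 kHz mod fs = 14.64 kHz.
14.64 kHz > fs/2 = 8.4 kHz, folds to fs − 14.64 kHz = 2.16 kHz.
35.76 kHz mod fs = 2.16 kHz.
2.16 kHz ≤ fs/2 = 8.4 kHz, appears at 2.16 kHz.
25.48 kHz mod fs = 8.68 kHz.
8.68 kHz > fs/2 = 8.4 kHz, folds to fs − 8.68 kHz = 8.12 kHz.
35.76 kHz and 48.24 kHz both map to 2.16 kHz.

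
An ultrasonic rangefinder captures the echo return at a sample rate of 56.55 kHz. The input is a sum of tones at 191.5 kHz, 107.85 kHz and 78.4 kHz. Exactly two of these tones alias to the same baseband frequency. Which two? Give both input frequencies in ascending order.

78.4 kHz, 191.5 kHz

fs/2 = 28.275 kHz.
191.5 kHz mod fs = 21.85 kHz.
21.85 kHz ≤ fs/2 = 28.275 kHz, appears at 21.85 kHz.
107.85 kHz mod fs = 51.3 kHz.
51.3 kHz > fs/2 = 28.275 kHz, folds to fs − 51.3 kHz = 5.25 kHz.
78.4 kHz mod fs = 21.85 kHz.
21.85 kHz ≤ fs/2 = 28.275 kHz, appears at 21.85 kHz.
78.4 kHz and 191.5 kHz both map to 21.85 kHz.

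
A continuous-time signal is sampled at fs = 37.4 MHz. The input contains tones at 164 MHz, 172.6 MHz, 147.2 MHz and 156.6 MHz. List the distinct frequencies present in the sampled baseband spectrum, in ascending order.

2.4 MHz, 7 MHz, 14.4 MHz

fs/2 = 18.7 MHz.
164 MHz mod fs = 14.4 MHz.
14.4 MHz ≤ fs/2 = 18.7 MHz, appears at 14.4 MHz.
172.6 MHz mod fs = 23 MHz.
23 MHz > fs/2 = 18.7 MHz, folds to fs − 23 MHz = 14.4 MHz.
147.2 MHz mod fs = 35 MHz.
35 MHz > fs/2 = 18.7 MHz, folds to fs − 35 MHz = 2.4 MHz.
156.6 MHz mod fs = 7 MHz.
7 MHz ≤ fs/2 = 18.7 MHz, appears at 7 MHz.
Distinct values: {2.4 MHz, 7 MHz, 14.4 MHz}.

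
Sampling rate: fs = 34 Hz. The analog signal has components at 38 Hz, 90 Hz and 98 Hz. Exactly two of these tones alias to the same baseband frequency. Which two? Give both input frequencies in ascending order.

fs/2 = 17 Hz.
38 Hz mod fs = 4 Hz.
4 Hz ≤ fs/2 = 17 Hz, appears at 4 Hz.
90 Hz mod fs = 22 Hz.
22 Hz > fs/2 = 17 Hz, folds to fs − 22 Hz = 12 Hz.
98 Hz mod fs = 30 Hz.
30 Hz > fs/2 = 17 Hz, folds to fs − 30 Hz = 4 Hz.
38 Hz and 98 Hz both map to 4 Hz.

38 Hz, 98 Hz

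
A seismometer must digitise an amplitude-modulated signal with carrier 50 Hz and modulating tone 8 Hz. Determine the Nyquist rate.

AM sidebands sit at fc ± fm = 42 Hz and 58 Hz.
Highest-frequency component: 58 Hz.
Nyquist rate = 2 × 58 Hz = 116 Hz.

116 Hz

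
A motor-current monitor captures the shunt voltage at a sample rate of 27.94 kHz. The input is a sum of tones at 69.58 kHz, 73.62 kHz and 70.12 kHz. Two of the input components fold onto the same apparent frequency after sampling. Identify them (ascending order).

fs/2 = 13.97 kHz.
69.58 kHz mod fs = 13.7 kHz.
13.7 kHz ≤ fs/2 = 13.97 kHz, appears at 13.7 kHz.
73.62 kHz mod fs = 17.74 kHz.
17.74 kHz > fs/2 = 13.97 kHz, folds to fs − 17.74 kHz = 10.2 kHz.
70.12 kHz mod fs = 14.24 kHz.
14.24 kHz > fs/2 = 13.97 kHz, folds to fs − 14.24 kHz = 13.7 kHz.
69.58 kHz and 70.12 kHz both map to 13.7 kHz.

69.58 kHz, 70.12 kHz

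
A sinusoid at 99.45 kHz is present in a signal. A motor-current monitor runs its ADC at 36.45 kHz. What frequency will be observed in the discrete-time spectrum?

99.45 kHz mod fs = 26.55 kHz.
26.55 kHz > fs/2 = 18.225 kHz, folds to fs − 26.55 kHz = 9.9 kHz.

9.9 kHz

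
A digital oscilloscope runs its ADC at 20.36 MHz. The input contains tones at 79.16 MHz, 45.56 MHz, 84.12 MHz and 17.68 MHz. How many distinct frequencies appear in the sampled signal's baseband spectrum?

fs/2 = 10.18 MHz.
79.16 MHz mod fs = 18.08 MHz.
18.08 MHz > fs/2 = 10.18 MHz, folds to fs − 18.08 MHz = 2.28 MHz.
45.56 MHz mod fs = 4.84 MHz.
4.84 MHz ≤ fs/2 = 10.18 MHz, appears at 4.84 MHz.
84.12 MHz mod fs = 2.68 MHz.
2.68 MHz ≤ fs/2 = 10.18 MHz, appears at 2.68 MHz.
17.68 MHz > fs/2 = 10.18 MHz, folds to fs − 17.68 MHz = 2.68 MHz.
Distinct values: {2.28 MHz, 2.68 MHz, 4.84 MHz} → 3.

3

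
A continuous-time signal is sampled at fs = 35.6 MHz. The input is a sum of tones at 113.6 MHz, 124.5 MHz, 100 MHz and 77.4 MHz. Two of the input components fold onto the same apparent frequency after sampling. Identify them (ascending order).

fs/2 = 17.8 MHz.
113.6 MHz mod fs = 6.8 MHz.
6.8 MHz ≤ fs/2 = 17.8 MHz, appears at 6.8 MHz.
124.5 MHz mod fs = 17.7 MHz.
17.7 MHz ≤ fs/2 = 17.8 MHz, appears at 17.7 MHz.
100 MHz mod fs = 28.8 MHz.
28.8 MHz > fs/2 = 17.8 MHz, folds to fs − 28.8 MHz = 6.8 MHz.
77.4 MHz mod fs = 6.2 MHz.
6.2 MHz ≤ fs/2 = 17.8 MHz, appears at 6.2 MHz.
100 MHz and 113.6 MHz both map to 6.8 MHz.

100 MHz, 113.6 MHz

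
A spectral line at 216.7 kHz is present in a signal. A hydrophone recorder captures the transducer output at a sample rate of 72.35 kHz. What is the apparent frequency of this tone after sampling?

216.7 kHz mod fs = 72 kHz.
72 kHz > fs/2 = 36.175 kHz, folds to fs − 72 kHz = 0.35 kHz.

0.35 kHz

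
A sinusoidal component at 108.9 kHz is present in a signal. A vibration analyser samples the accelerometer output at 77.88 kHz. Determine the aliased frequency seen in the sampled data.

108.9 kHz mod fs = 31.02 kHz.
31.02 kHz ≤ fs/2 = 38.94 kHz, appears at 31.02 kHz.

31.02 kHz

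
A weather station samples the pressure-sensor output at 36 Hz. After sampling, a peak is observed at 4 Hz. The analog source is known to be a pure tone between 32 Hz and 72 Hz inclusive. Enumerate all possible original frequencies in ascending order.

32 Hz, 40 Hz, 68 Hz

Frequencies that alias to 4 Hz are k·fs ± 4 Hz for integer k ≥ 0.
k=0: 4 Hz.
k=1: 32 Hz, 40 Hz.
k=2: 68 Hz, 76 Hz.
k=3: 104 Hz, 112 Hz.
Within [32 Hz, 72 Hz]: 32 Hz, 40 Hz, 68 Hz.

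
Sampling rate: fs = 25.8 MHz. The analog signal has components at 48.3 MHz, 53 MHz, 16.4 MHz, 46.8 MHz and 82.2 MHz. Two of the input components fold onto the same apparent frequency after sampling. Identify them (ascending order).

fs/2 = 12.9 MHz.
48.3 MHz mod fs = 22.5 MHz.
22.5 MHz > fs/2 = 12.9 MHz, folds to fs − 22.5 MHz = 3.3 MHz.
53 MHz mod fs = 1.4 MHz.
1.4 MHz ≤ fs/2 = 12.9 MHz, appears at 1.4 MHz.
16.4 MHz > fs/2 = 12.9 MHz, folds to fs − 16.4 MHz = 9.4 MHz.
46.8 MHz mod fs = 21 MHz.
21 MHz > fs/2 = 12.9 MHz, folds to fs − 21 MHz = 4.8 MHz.
82.2 MHz mod fs = 4.8 MHz.
4.8 MHz ≤ fs/2 = 12.9 MHz, appears at 4.8 MHz.
46.8 MHz and 82.2 MHz both map to 4.8 MHz.

46.8 MHz, 82.2 MHz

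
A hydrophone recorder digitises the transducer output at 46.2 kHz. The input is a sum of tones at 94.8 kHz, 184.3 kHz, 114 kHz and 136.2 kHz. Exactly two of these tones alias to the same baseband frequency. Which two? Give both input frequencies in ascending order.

94.8 kHz, 136.2 kHz

fs/2 = 23.1 kHz.
94.8 kHz mod fs = 2.4 kHz.
2.4 kHz ≤ fs/2 = 23.1 kHz, appears at 2.4 kHz.
184.3 kHz mod fs = 45.7 kHz.
45.7 kHz > fs/2 = 23.1 kHz, folds to fs − 45.7 kHz = 0.5 kHz.
114 kHz mod fs = 21.6 kHz.
21.6 kHz ≤ fs/2 = 23.1 kHz, appears at 21.6 kHz.
136.2 kHz mod fs = 43.8 kHz.
43.8 kHz > fs/2 = 23.1 kHz, folds to fs − 43.8 kHz = 2.4 kHz.
94.8 kHz and 136.2 kHz both map to 2.4 kHz.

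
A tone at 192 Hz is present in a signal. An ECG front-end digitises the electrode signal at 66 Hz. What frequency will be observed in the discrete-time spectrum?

192 Hz mod fs = 60 Hz.
60 Hz > fs/2 = 33 Hz, folds to fs − 60 Hz = 6 Hz.

6 Hz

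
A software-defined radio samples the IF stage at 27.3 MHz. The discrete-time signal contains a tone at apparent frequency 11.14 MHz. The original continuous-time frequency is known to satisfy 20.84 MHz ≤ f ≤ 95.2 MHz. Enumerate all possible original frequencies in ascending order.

Frequencies that alias to 11.14 MHz are k·fs ± 11.14 MHz for integer k ≥ 0.
k=0: 11.14 MHz.
k=1: 16.16 MHz, 38.44 MHz.
k=2: 43.46 MHz, 65.74 MHz.
k=3: 70.76 MHz, 93.04 MHz.
k=4: 98.06 MHz, 120.34 MHz.
Within [20.84 MHz, 95.2 MHz]: 38.44 MHz, 43.46 MHz, 65.74 MHz, 70.76 MHz, 93.04 MHz.

38.44 MHz, 43.46 MHz, 65.74 MHz, 70.76 MHz, 93.04 MHz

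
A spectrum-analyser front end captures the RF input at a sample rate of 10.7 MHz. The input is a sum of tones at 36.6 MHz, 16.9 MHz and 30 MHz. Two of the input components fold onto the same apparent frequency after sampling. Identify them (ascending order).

16.9 MHz, 36.6 MHz

fs/2 = 5.35 MHz.
36.6 MHz mod fs = 4.5 MHz.
4.5 MHz ≤ fs/2 = 5.35 MHz, appears at 4.5 MHz.
16.9 MHz mod fs = 6.2 MHz.
6.2 MHz > fs/2 = 5.35 MHz, folds to fs − 6.2 MHz = 4.5 MHz.
30 MHz mod fs = 8.6 MHz.
8.6 MHz > fs/2 = 5.35 MHz, folds to fs − 8.6 MHz = 2.1 MHz.
16.9 MHz and 36.6 MHz both map to 4.5 MHz.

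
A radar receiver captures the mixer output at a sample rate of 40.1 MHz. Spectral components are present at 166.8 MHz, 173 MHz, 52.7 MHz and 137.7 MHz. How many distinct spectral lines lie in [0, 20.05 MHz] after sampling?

3

fs/2 = 20.05 MHz.
166.8 MHz mod fs = 6.4 MHz.
6.4 MHz ≤ fs/2 = 20.05 MHz, appears at 6.4 MHz.
173 MHz mod fs = 12.6 MHz.
12.6 MHz ≤ fs/2 = 20.05 MHz, appears at 12.6 MHz.
52.7 MHz mod fs = 12.6 MHz.
12.6 MHz ≤ fs/2 = 20.05 MHz, appears at 12.6 MHz.
137.7 MHz mod fs = 17.4 MHz.
17.4 MHz ≤ fs/2 = 20.05 MHz, appears at 17.4 MHz.
Distinct values: {6.4 MHz, 12.6 MHz, 17.4 MHz} → 3.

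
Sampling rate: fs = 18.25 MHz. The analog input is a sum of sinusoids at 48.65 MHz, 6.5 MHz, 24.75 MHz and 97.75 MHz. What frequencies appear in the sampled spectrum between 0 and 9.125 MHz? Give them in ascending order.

6.1 MHz, 6.5 MHz

fs/2 = 9.125 MHz.
48.65 MHz mod fs = 12.15 MHz.
12.15 MHz > fs/2 = 9.125 MHz, folds to fs − 12.15 MHz = 6.1 MHz.
6.5 MHz ≤ fs/2 = 9.125 MHz, passes unchanged.
24.75 MHz mod fs = 6.5 MHz.
6.5 MHz ≤ fs/2 = 9.125 MHz, appears at 6.5 MHz.
97.75 MHz mod fs = 6.5 MHz.
6.5 MHz ≤ fs/2 = 9.125 MHz, appears at 6.5 MHz.
Distinct values: {6.1 MHz, 6.5 MHz}.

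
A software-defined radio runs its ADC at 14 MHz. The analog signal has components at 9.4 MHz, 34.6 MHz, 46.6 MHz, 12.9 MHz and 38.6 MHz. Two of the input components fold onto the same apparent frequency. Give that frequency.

fs/2 = 7 MHz.
9.4 MHz > fs/2 = 7 MHz, folds to fs − 9.4 MHz = 4.6 MHz.
34.6 MHz mod fs = 6.6 MHz.
6.6 MHz ≤ fs/2 = 7 MHz, appears at 6.6 MHz.
46.6 MHz mod fs = 4.6 MHz.
4.6 MHz ≤ fs/2 = 7 MHz, appears at 4.6 MHz.
12.9 MHz > fs/2 = 7 MHz, folds to fs − 12.9 MHz = 1.1 MHz.
38.6 MHz mod fs = 10.6 MHz.
10.6 MHz > fs/2 = 7 MHz, folds to fs − 10.6 MHz = 3.4 MHz.
9.4 MHz and 46.6 MHz both map to 4.6 MHz.

4.6 MHz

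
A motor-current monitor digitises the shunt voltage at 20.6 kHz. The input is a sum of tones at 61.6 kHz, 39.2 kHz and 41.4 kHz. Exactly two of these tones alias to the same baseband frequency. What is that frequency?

fs/2 = 10.3 kHz.
61.6 kHz mod fs = 20.4 kHz.
20.4 kHz > fs/2 = 10.3 kHz, folds to fs − 20.4 kHz = 0.2 kHz.
39.2 kHz mod fs = 18.6 kHz.
18.6 kHz > fs/2 = 10.3 kHz, folds to fs − 18.6 kHz = 2 kHz.
41.4 kHz mod fs = 0.2 kHz.
0.2 kHz ≤ fs/2 = 10.3 kHz, appears at 0.2 kHz.
41.4 kHz and 61.6 kHz both map to 0.2 kHz.

0.2 kHz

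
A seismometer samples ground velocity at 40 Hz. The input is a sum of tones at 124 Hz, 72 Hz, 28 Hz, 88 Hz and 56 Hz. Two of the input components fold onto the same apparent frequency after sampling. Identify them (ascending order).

fs/2 = 20 Hz.
124 Hz mod fs = 4 Hz.
4 Hz ≤ fs/2 = 20 Hz, appears at 4 Hz.
72 Hz mod fs = 32 Hz.
32 Hz > fs/2 = 20 Hz, folds to fs − 32 Hz = 8 Hz.
28 Hz > fs/2 = 20 Hz, folds to fs − 28 Hz = 12 Hz.
88 Hz mod fs = 8 Hz.
8 Hz ≤ fs/2 = 20 Hz, appears at 8 Hz.
56 Hz mod fs = 16 Hz.
16 Hz ≤ fs/2 = 20 Hz, appears at 16 Hz.
72 Hz and 88 Hz both map to 8 Hz.

72 Hz, 88 Hz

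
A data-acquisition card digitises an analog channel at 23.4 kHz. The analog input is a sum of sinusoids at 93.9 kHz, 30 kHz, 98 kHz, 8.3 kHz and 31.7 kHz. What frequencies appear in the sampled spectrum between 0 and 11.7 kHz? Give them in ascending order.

fs/2 = 11.7 kHz.
93.9 kHz mod fs = 0.3 kHz.
0.3 kHz ≤ fs/2 = 11.7 kHz, appears at 0.3 kHz.
30 kHz mod fs = 6.6 kHz.
6.6 kHz ≤ fs/2 = 11.7 kHz, appears at 6.6 kHz.
98 kHz mod fs = 4.4 kHz.
4.4 kHz ≤ fs/2 = 11.7 kHz, appears at 4.4 kHz.
8.3 kHz ≤ fs/2 = 11.7 kHz, passes unchanged.
31.7 kHz mod fs = 8.3 kHz.
8.3 kHz ≤ fs/2 = 11.7 kHz, appears at 8.3 kHz.
Distinct values: {0.3 kHz, 4.4 kHz, 6.6 kHz, 8.3 kHz}.

0.3 kHz, 4.4 kHz, 6.6 kHz, 8.3 kHz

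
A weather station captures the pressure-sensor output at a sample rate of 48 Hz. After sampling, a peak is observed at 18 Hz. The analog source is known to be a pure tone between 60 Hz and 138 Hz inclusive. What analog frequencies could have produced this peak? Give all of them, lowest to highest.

Frequencies that alias to 18 Hz are k·fs ± 18 Hz for integer k ≥ 0.
k=0: 18 Hz.
k=1: 30 Hz, 66 Hz.
k=2: 78 Hz, 114 Hz.
k=3: 126 Hz, 162 Hz.
k=4: 174 Hz, 210 Hz.
Within [60 Hz, 138 Hz]: 66 Hz, 78 Hz, 114 Hz, 126 Hz.

66 Hz, 78 Hz, 114 Hz, 126 Hz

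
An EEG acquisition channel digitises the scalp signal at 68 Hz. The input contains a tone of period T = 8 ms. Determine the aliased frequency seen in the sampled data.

11 Hz

T = 8 ms → f = 1/T = 125 Hz.
125 Hz mod fs = 57 Hz.
57 Hz > fs/2 = 34 Hz, folds to fs − 57 Hz = 11 Hz.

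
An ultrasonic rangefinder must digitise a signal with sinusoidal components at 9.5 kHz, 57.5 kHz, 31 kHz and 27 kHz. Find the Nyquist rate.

115 kHz

Highest-frequency component: 57.5 kHz.
Nyquist rate = 2 × 57.5 kHz = 115 kHz.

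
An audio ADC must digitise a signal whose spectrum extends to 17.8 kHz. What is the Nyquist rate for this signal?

35.6 kHz

Nyquist rate = 2 × 17.8 kHz = 35.6 kHz.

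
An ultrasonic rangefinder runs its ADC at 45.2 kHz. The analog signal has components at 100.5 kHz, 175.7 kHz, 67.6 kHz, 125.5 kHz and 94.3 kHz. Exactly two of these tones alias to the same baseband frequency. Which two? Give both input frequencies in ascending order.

fs/2 = 22.6 kHz.
100.5 kHz mod fs = 10.1 kHz.
10.1 kHz ≤ fs/2 = 22.6 kHz, appears at 10.1 kHz.
175.7 kHz mod fs = 40.1 kHz.
40.1 kHz > fs/2 = 22.6 kHz, folds to fs − 40.1 kHz = 5.1 kHz.
67.6 kHz mod fs = 22.4 kHz.
22.4 kHz ≤ fs/2 = 22.6 kHz, appears at 22.4 kHz.
125.5 kHz mod fs = 35.1 kHz.
35.1 kHz > fs/2 = 22.6 kHz, folds to fs − 35.1 kHz = 10.1 kHz.
94.3 kHz mod fs = 3.9 kHz.
3.9 kHz ≤ fs/2 = 22.6 kHz, appears at 3.9 kHz.
100.5 kHz and 125.5 kHz both map to 10.1 kHz.

100.5 kHz, 125.5 kHz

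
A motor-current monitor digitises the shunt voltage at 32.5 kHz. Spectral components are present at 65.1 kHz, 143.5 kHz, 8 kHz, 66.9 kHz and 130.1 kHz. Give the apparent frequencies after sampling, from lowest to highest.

0.1 kHz, 1.9 kHz, 8 kHz, 13.5 kHz

fs/2 = 16.25 kHz.
65.1 kHz mod fs = 0.1 kHz.
0.1 kHz ≤ fs/2 = 16.25 kHz, appears at 0.1 kHz.
143.5 kHz mod fs = 13.5 kHz.
13.5 kHz ≤ fs/2 = 16.25 kHz, appears at 13.5 kHz.
8 kHz ≤ fs/2 = 16.25 kHz, passes unchanged.
66.9 kHz mod fs = 1.9 kHz.
1.9 kHz ≤ fs/2 = 16.25 kHz, appears at 1.9 kHz.
130.1 kHz mod fs = 0.1 kHz.
0.1 kHz ≤ fs/2 = 16.25 kHz, appears at 0.1 kHz.
Distinct values: {0.1 kHz, 1.9 kHz, 8 kHz, 13.5 kHz}.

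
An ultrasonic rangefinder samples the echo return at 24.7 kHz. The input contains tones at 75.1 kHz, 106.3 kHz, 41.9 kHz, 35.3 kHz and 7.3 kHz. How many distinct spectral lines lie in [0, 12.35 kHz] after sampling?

fs/2 = 12.35 kHz.
75.1 kHz mod fs = 1 kHz.
1 kHz ≤ fs/2 = 12.35 kHz, appears at 1 kHz.
106.3 kHz mod fs = 7.5 kHz.
7.5 kHz ≤ fs/2 = 12.35 kHz, appears at 7.5 kHz.
41.9 kHz mod fs = 17.2 kHz.
17.2 kHz > fs/2 = 12.35 kHz, folds to fs − 17.2 kHz = 7.5 kHz.
35.3 kHz mod fs = 10.6 kHz.
10.6 kHz ≤ fs/2 = 12.35 kHz, appears at 10.6 kHz.
7.3 kHz ≤ fs/2 = 12.35 kHz, passes unchanged.
Distinct values: {1 kHz, 7.3 kHz, 7.5 kHz, 10.6 kHz} → 4.

4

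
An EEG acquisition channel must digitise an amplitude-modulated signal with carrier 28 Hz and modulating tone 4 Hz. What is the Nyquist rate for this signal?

AM sidebands sit at fc ± fm = 24 Hz and 32 Hz.
Highest-frequency component: 32 Hz.
Nyquist rate = 2 × 32 Hz = 64 Hz.

64 Hz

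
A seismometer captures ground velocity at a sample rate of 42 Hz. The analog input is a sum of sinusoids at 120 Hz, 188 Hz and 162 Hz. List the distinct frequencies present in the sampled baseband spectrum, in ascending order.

6 Hz, 20 Hz

fs/2 = 21 Hz.
120 Hz mod fs = 36 Hz.
36 Hz > fs/2 = 21 Hz, folds to fs − 36 Hz = 6 Hz.
188 Hz mod fs = 20 Hz.
20 Hz ≤ fs/2 = 21 Hz, appears at 20 Hz.
162 Hz mod fs = 36 Hz.
36 Hz > fs/2 = 21 Hz, folds to fs − 36 Hz = 6 Hz.
Distinct values: {6 Hz, 20 Hz}.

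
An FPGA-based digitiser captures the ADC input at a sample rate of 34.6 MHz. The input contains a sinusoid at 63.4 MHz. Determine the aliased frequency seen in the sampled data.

63.4 MHz mod fs = 28.8 MHz.
28.8 MHz > fs/2 = 17.3 MHz, folds to fs − 28.8 MHz = 5.8 MHz.

5.8 MHz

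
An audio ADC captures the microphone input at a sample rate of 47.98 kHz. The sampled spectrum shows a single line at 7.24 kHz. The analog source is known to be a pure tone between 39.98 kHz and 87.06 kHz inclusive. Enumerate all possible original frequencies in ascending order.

40.74 kHz, 55.22 kHz

Frequencies that alias to 7.24 kHz are k·fs ± 7.24 kHz for integer k ≥ 0.
k=0: 7.24 kHz.
k=1: 40.74 kHz, 55.22 kHz.
k=2: 88.72 kHz, 103.2 kHz.
Within [39.98 kHz, 87.06 kHz]: 40.74 kHz, 55.22 kHz.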